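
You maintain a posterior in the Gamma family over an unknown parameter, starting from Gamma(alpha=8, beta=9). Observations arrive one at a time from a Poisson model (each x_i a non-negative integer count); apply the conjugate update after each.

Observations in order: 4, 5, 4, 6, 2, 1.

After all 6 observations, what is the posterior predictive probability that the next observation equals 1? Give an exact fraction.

2876265888493261300027370452880859375/10633823966279326983230456482242756608

obs 1: x=4 → posterior Gamma(12, 10)
obs 2: x=5 → posterior Gamma(17, 11)
obs 3: x=4 → posterior Gamma(21, 12)
obs 4: x=6 → posterior Gamma(27, 13)
obs 5: x=2 → posterior Gamma(29, 14)
obs 6: x=1 → posterior Gamma(30, 15)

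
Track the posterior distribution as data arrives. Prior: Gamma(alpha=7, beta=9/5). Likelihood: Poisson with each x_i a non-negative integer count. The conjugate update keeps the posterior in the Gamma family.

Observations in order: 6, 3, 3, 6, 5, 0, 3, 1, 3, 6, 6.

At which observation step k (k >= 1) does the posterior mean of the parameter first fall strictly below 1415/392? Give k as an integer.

k = 8

obs 1: x=6 → posterior Gamma(13, 14/5)
obs 2: x=3 → posterior Gamma(16, 19/5)
obs 3: x=3 → posterior Gamma(19, 24/5)
obs 4: x=6 → posterior Gamma(25, 29/5)
obs 5: x=5 → posterior Gamma(30, 34/5)
obs 6: x=0 → posterior Gamma(30, 39/5)
obs 7: x=3 → posterior Gamma(33, 44/5)
obs 8: x=1 → posterior Gamma(34, 49/5)
obs 9: x=3 → posterior Gamma(37, 54/5)
obs 10: x=6 → posterior Gamma(43, 59/5)
obs 11: x=6 → posterior Gamma(49, 64/5)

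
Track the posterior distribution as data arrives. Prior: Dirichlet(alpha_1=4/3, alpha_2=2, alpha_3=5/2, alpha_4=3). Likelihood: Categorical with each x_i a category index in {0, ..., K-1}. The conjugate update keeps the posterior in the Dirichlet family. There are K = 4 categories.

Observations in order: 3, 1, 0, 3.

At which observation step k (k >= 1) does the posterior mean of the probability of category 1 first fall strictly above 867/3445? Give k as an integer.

obs 1: x=3 → posterior Dirichlet(4/3, 2, 5/2, 4)
obs 2: x=1 → posterior Dirichlet(4/3, 3, 5/2, 4)
obs 3: x=0 → posterior Dirichlet(7/3, 3, 5/2, 4)
obs 4: x=3 → posterior Dirichlet(7/3, 3, 5/2, 5)

k = 2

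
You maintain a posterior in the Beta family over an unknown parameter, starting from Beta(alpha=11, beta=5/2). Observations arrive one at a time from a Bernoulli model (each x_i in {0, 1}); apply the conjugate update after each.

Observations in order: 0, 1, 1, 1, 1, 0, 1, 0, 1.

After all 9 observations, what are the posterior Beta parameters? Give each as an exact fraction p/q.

alpha=17, beta=11/2

obs 1: x=0 → posterior Beta(11, 7/2)
obs 2: x=1 → posterior Beta(12, 7/2)
obs 3: x=1 → posterior Beta(13, 7/2)
obs 4: x=1 → posterior Beta(14, 7/2)
obs 5: x=1 → posterior Beta(15, 7/2)
obs 6: x=0 → posterior Beta(15, 9/2)
obs 7: x=1 → posterior Beta(16, 9/2)
obs 8: x=0 → posterior Beta(16, 11/2)
obs 9: x=1 → posterior Beta(17, 11/2)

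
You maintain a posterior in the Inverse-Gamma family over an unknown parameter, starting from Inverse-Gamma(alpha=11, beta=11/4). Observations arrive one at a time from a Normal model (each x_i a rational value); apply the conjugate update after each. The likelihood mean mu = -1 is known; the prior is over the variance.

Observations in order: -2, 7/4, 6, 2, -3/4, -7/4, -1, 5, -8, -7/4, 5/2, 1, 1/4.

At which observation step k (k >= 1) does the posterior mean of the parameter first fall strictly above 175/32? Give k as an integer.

obs 1: x=-2 → posterior Inverse-Gamma(23/2, 13/4)
obs 2: x=7/4 → posterior Inverse-Gamma(12, 225/32)
obs 3: x=6 → posterior Inverse-Gamma(25/2, 1009/32)
obs 4: x=2 → posterior Inverse-Gamma(13, 1153/32)
obs 5: x=-3/4 → posterior Inverse-Gamma(27/2, 577/16)
obs 6: x=-7/4 → posterior Inverse-Gamma(14, 1163/32)
obs 7: x=-1 → posterior Inverse-Gamma(29/2, 1163/32)
obs 8: x=5 → posterior Inverse-Gamma(15, 1739/32)
obs 9: x=-8 → posterior Inverse-Gamma(31/2, 2523/32)
obs 10: x=-7/4 → posterior Inverse-Gamma(16, 633/8)
obs 11: x=5/2 → posterior Inverse-Gamma(33/2, 341/4)
obs 12: x=1 → posterior Inverse-Gamma(17, 349/4)
obs 13: x=1/4 → posterior Inverse-Gamma(35/2, 2817/32)

k = 11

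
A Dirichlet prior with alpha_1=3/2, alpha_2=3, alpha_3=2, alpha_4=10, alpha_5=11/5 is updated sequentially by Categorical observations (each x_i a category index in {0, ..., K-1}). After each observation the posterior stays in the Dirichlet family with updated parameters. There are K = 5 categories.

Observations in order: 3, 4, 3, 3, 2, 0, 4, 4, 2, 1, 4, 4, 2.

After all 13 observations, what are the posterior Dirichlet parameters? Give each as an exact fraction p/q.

obs 1: x=3 → posterior Dirichlet(3/2, 3, 2, 11, 11/5)
obs 2: x=4 → posterior Dirichlet(3/2, 3, 2, 11, 16/5)
obs 3: x=3 → posterior Dirichlet(3/2, 3, 2, 12, 16/5)
obs 4: x=3 → posterior Dirichlet(3/2, 3, 2, 13, 16/5)
obs 5: x=2 → posterior Dirichlet(3/2, 3, 3, 13, 16/5)
obs 6: x=0 → posterior Dirichlet(5/2, 3, 3, 13, 16/5)
obs 7: x=4 → posterior Dirichlet(5/2, 3, 3, 13, 21/5)
obs 8: x=4 → posterior Dirichlet(5/2, 3, 3, 13, 26/5)
obs 9: x=2 → posterior Dirichlet(5/2, 3, 4, 13, 26/5)
obs 10: x=1 → posterior Dirichlet(5/2, 4, 4, 13, 26/5)
obs 11: x=4 → posterior Dirichlet(5/2, 4, 4, 13, 31/5)
obs 12: x=4 → posterior Dirichlet(5/2, 4, 4, 13, 36/5)
obs 13: x=2 → posterior Dirichlet(5/2, 4, 5, 13, 36/5)

alpha_1=5/2, alpha_2=4, alpha_3=5, alpha_4=13, alpha_5=36/5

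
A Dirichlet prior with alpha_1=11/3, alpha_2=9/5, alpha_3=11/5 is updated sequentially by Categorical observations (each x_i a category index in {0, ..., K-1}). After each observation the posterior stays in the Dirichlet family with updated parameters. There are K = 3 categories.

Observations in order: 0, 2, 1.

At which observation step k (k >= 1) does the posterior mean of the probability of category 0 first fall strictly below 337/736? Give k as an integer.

obs 1: x=0 → posterior Dirichlet(14/3, 9/5, 11/5)
obs 2: x=2 → posterior Dirichlet(14/3, 9/5, 16/5)
obs 3: x=1 → posterior Dirichlet(14/3, 14/5, 16/5)

k = 3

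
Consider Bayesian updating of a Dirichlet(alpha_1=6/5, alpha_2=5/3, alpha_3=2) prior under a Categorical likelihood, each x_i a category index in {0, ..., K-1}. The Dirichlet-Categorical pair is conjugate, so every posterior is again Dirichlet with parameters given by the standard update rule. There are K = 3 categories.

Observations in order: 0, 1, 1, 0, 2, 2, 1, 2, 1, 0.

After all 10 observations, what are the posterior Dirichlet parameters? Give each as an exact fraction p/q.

alpha_1=21/5, alpha_2=17/3, alpha_3=5

obs 1: x=0 → posterior Dirichlet(11/5, 5/3, 2)
obs 2: x=1 → posterior Dirichlet(11/5, 8/3, 2)
obs 3: x=1 → posterior Dirichlet(11/5, 11/3, 2)
obs 4: x=0 → posterior Dirichlet(16/5, 11/3, 2)
obs 5: x=2 → posterior Dirichlet(16/5, 11/3, 3)
obs 6: x=2 → posterior Dirichlet(16/5, 11/3, 4)
obs 7: x=1 → posterior Dirichlet(16/5, 14/3, 4)
obs 8: x=2 → posterior Dirichlet(16/5, 14/3, 5)
obs 9: x=1 → posterior Dirichlet(16/5, 17/3, 5)
obs 10: x=0 → posterior Dirichlet(21/5, 17/3, 5)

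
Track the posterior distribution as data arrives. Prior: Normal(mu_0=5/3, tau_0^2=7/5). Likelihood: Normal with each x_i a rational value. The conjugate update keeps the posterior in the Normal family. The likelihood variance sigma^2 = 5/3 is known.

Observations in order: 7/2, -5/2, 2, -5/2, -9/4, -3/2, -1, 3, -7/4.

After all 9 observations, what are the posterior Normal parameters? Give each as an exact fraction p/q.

mu_0=-32/321, tau_0^2=35/214

obs 1: x=7/2 → posterior Normal(691/276, 35/46)
obs 2: x=-5/2 → posterior Normal(188/201, 35/67)
obs 3: x=2 → posterior Normal(157/132, 35/88)
obs 4: x=-5/2 → posterior Normal(313/654, 35/109)
obs 5: x=-9/4 → posterior Normal(59/1560, 7/26)
obs 6: x=-3/2 → posterior Normal(-319/1812, 35/151)
obs 7: x=-1 → posterior Normal(-571/2064, 35/172)
obs 8: x=3 → posterior Normal(185/2316, 35/193)
obs 9: x=-7/4 → posterior Normal(-32/321, 35/214)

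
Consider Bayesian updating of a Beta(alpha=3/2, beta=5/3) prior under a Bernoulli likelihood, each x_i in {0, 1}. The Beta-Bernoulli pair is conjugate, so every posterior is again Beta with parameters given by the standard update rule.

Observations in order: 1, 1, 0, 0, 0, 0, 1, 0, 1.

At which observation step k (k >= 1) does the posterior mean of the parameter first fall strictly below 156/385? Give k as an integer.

k = 6

obs 1: x=1 → posterior Beta(5/2, 5/3)
obs 2: x=1 → posterior Beta(7/2, 5/3)
obs 3: x=0 → posterior Beta(7/2, 8/3)
obs 4: x=0 → posterior Beta(7/2, 11/3)
obs 5: x=0 → posterior Beta(7/2, 14/3)
obs 6: x=0 → posterior Beta(7/2, 17/3)
obs 7: x=1 → posterior Beta(9/2, 17/3)
obs 8: x=0 → posterior Beta(9/2, 20/3)
obs 9: x=1 → posterior Beta(11/2, 20/3)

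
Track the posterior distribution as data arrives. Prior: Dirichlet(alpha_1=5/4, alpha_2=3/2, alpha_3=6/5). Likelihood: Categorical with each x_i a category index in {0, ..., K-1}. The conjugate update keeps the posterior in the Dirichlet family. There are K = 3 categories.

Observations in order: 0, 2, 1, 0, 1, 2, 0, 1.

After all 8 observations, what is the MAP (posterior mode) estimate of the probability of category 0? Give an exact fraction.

65/179

obs 1: x=0 → posterior Dirichlet(9/4, 3/2, 6/5)
obs 2: x=2 → posterior Dirichlet(9/4, 3/2, 11/5)
obs 3: x=1 → posterior Dirichlet(9/4, 5/2, 11/5)
obs 4: x=0 → posterior Dirichlet(13/4, 5/2, 11/5)
obs 5: x=1 → posterior Dirichlet(13/4, 7/2, 11/5)
obs 6: x=2 → posterior Dirichlet(13/4, 7/2, 16/5)
obs 7: x=0 → posterior Dirichlet(17/4, 7/2, 16/5)
obs 8: x=1 → posterior Dirichlet(17/4, 9/2, 16/5)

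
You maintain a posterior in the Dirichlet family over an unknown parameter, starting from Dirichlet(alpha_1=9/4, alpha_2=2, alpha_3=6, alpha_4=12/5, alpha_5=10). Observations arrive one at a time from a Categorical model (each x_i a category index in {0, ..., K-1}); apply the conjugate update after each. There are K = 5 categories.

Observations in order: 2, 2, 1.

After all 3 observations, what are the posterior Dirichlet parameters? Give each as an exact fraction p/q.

obs 1: x=2 → posterior Dirichlet(9/4, 2, 7, 12/5, 10)
obs 2: x=2 → posterior Dirichlet(9/4, 2, 8, 12/5, 10)
obs 3: x=1 → posterior Dirichlet(9/4, 3, 8, 12/5, 10)

alpha_1=9/4, alpha_2=3, alpha_3=8, alpha_4=12/5, alpha_5=10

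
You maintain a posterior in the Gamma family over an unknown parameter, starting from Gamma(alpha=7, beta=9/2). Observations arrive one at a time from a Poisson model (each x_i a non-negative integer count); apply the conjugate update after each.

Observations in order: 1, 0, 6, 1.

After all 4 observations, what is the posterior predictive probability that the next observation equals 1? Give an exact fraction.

obs 1: x=1 → posterior Gamma(8, 11/2)
obs 2: x=0 → posterior Gamma(8, 13/2)
obs 3: x=6 → posterior Gamma(14, 15/2)
obs 4: x=1 → posterior Gamma(15, 17/2)

85872691545294473790/288441413567621167681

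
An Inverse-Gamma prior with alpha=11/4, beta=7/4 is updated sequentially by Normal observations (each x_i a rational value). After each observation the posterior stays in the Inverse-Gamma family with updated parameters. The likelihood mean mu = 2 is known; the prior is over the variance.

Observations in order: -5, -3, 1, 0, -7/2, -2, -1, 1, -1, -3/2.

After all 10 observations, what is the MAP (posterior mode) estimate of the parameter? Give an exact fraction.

64/7

obs 1: x=-5 → posterior Inverse-Gamma(13/4, 105/4)
obs 2: x=-3 → posterior Inverse-Gamma(15/4, 155/4)
obs 3: x=1 → posterior Inverse-Gamma(17/4, 157/4)
obs 4: x=0 → posterior Inverse-Gamma(19/4, 165/4)
obs 5: x=-7/2 → posterior Inverse-Gamma(21/4, 451/8)
obs 6: x=-2 → posterior Inverse-Gamma(23/4, 515/8)
obs 7: x=-1 → posterior Inverse-Gamma(25/4, 551/8)
obs 8: x=1 → posterior Inverse-Gamma(27/4, 555/8)
obs 9: x=-1 → posterior Inverse-Gamma(29/4, 591/8)
obs 10: x=-3/2 → posterior Inverse-Gamma(31/4, 80)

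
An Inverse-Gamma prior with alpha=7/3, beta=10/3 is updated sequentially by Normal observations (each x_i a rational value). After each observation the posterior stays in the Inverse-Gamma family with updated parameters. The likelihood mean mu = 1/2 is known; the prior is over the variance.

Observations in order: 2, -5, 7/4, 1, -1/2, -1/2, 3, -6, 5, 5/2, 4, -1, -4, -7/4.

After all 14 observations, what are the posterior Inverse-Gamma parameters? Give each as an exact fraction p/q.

alpha=28/3, beta=3733/48

obs 1: x=2 → posterior Inverse-Gamma(17/6, 107/24)
obs 2: x=-5 → posterior Inverse-Gamma(10/3, 235/12)
obs 3: x=7/4 → posterior Inverse-Gamma(23/6, 1955/96)
obs 4: x=1 → posterior Inverse-Gamma(13/3, 1967/96)
obs 5: x=-1/2 → posterior Inverse-Gamma(29/6, 2015/96)
obs 6: x=-1/2 → posterior Inverse-Gamma(16/3, 2063/96)
obs 7: x=3 → posterior Inverse-Gamma(35/6, 2363/96)
obs 8: x=-6 → posterior Inverse-Gamma(19/3, 4391/96)
obs 9: x=5 → posterior Inverse-Gamma(41/6, 5363/96)
obs 10: x=5/2 → posterior Inverse-Gamma(22/3, 5555/96)
obs 11: x=4 → posterior Inverse-Gamma(47/6, 6143/96)
obs 12: x=-1 → posterior Inverse-Gamma(25/3, 6251/96)
obs 13: x=-4 → posterior Inverse-Gamma(53/6, 7223/96)
obs 14: x=-7/4 → posterior Inverse-Gamma(28/3, 3733/48)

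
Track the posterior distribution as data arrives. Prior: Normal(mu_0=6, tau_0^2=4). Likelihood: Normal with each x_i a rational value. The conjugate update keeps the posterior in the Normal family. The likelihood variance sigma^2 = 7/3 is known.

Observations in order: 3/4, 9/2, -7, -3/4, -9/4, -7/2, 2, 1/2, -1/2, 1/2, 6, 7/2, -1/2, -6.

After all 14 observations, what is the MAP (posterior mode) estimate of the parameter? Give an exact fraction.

obs 1: x=3/4 → posterior Normal(51/19, 28/19)
obs 2: x=9/2 → posterior Normal(105/31, 28/31)
obs 3: x=-7 → posterior Normal(21/43, 28/43)
obs 4: x=-3/4 → posterior Normal(12/55, 28/55)
obs 5: x=-9/4 → posterior Normal(-15/67, 28/67)
obs 6: x=-7/2 → posterior Normal(-57/79, 28/79)
obs 7: x=2 → posterior Normal(-33/91, 4/13)
obs 8: x=1/2 → posterior Normal(-27/103, 28/103)
obs 9: x=-1/2 → posterior Normal(-33/115, 28/115)
obs 10: x=1/2 → posterior Normal(-27/127, 28/127)
obs 11: x=6 → posterior Normal(45/139, 28/139)
obs 12: x=7/2 → posterior Normal(87/151, 28/151)
obs 13: x=-1/2 → posterior Normal(81/163, 28/163)
obs 14: x=-6 → posterior Normal(9/175, 4/25)

9/175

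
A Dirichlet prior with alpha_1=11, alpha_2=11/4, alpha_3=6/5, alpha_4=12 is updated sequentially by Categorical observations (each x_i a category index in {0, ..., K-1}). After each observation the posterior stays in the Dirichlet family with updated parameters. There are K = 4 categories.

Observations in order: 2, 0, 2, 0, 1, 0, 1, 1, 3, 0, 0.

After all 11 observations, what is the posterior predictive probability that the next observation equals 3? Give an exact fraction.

obs 1: x=2 → posterior Dirichlet(11, 11/4, 11/5, 12)
obs 2: x=0 → posterior Dirichlet(12, 11/4, 11/5, 12)
obs 3: x=2 → posterior Dirichlet(12, 11/4, 16/5, 12)
obs 4: x=0 → posterior Dirichlet(13, 11/4, 16/5, 12)
obs 5: x=1 → posterior Dirichlet(13, 15/4, 16/5, 12)
obs 6: x=0 → posterior Dirichlet(14, 15/4, 16/5, 12)
obs 7: x=1 → posterior Dirichlet(14, 19/4, 16/5, 12)
obs 8: x=1 → posterior Dirichlet(14, 23/4, 16/5, 12)
obs 9: x=3 → posterior Dirichlet(14, 23/4, 16/5, 13)
obs 10: x=0 → posterior Dirichlet(15, 23/4, 16/5, 13)
obs 11: x=0 → posterior Dirichlet(16, 23/4, 16/5, 13)

260/759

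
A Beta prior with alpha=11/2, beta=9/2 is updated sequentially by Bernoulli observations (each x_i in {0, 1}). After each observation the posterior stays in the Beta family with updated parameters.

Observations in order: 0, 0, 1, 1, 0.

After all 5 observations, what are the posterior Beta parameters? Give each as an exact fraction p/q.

alpha=15/2, beta=15/2

obs 1: x=0 → posterior Beta(11/2, 11/2)
obs 2: x=0 → posterior Beta(11/2, 13/2)
obs 3: x=1 → posterior Beta(13/2, 13/2)
obs 4: x=1 → posterior Beta(15/2, 13/2)
obs 5: x=0 → posterior Beta(15/2, 15/2)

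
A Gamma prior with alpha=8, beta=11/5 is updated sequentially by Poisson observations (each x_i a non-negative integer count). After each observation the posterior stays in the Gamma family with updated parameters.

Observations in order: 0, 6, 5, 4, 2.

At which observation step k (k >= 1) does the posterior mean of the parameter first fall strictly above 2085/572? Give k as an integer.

k = 3

obs 1: x=0 → posterior Gamma(8, 16/5)
obs 2: x=6 → posterior Gamma(14, 21/5)
obs 3: x=5 → posterior Gamma(19, 26/5)
obs 4: x=4 → posterior Gamma(23, 31/5)
obs 5: x=2 → posterior Gamma(25, 36/5)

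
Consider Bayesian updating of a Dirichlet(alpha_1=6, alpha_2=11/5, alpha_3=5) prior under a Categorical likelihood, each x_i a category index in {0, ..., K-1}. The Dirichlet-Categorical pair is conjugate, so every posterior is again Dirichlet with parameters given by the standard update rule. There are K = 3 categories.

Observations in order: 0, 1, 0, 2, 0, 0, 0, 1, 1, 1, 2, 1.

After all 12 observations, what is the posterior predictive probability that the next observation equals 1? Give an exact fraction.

obs 1: x=0 → posterior Dirichlet(7, 11/5, 5)
obs 2: x=1 → posterior Dirichlet(7, 16/5, 5)
obs 3: x=0 → posterior Dirichlet(8, 16/5, 5)
obs 4: x=2 → posterior Dirichlet(8, 16/5, 6)
obs 5: x=0 → posterior Dirichlet(9, 16/5, 6)
obs 6: x=0 → posterior Dirichlet(10, 16/5, 6)
obs 7: x=0 → posterior Dirichlet(11, 16/5, 6)
obs 8: x=1 → posterior Dirichlet(11, 21/5, 6)
obs 9: x=1 → posterior Dirichlet(11, 26/5, 6)
obs 10: x=1 → posterior Dirichlet(11, 31/5, 6)
obs 11: x=2 → posterior Dirichlet(11, 31/5, 7)
obs 12: x=1 → posterior Dirichlet(11, 36/5, 7)

2/7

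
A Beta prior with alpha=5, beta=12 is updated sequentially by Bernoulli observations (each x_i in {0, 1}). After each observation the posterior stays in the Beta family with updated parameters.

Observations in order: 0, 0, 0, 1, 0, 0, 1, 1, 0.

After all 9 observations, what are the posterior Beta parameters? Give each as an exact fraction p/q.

alpha=8, beta=18

obs 1: x=0 → posterior Beta(5, 13)
obs 2: x=0 → posterior Beta(5, 14)
obs 3: x=0 → posterior Beta(5, 15)
obs 4: x=1 → posterior Beta(6, 15)
obs 5: x=0 → posterior Beta(6, 16)
obs 6: x=0 → posterior Beta(6, 17)
obs 7: x=1 → posterior Beta(7, 17)
obs 8: x=1 → posterior Beta(8, 17)
obs 9: x=0 → posterior Beta(8, 18)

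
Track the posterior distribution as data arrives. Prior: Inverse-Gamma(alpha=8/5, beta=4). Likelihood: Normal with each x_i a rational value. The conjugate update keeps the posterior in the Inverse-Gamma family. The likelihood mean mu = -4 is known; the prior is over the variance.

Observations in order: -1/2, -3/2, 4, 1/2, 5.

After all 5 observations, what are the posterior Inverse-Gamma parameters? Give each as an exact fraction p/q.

alpha=41/10, beta=767/8

obs 1: x=-1/2 → posterior Inverse-Gamma(21/10, 81/8)
obs 2: x=-3/2 → posterior Inverse-Gamma(13/5, 53/4)
obs 3: x=4 → posterior Inverse-Gamma(31/10, 181/4)
obs 4: x=1/2 → posterior Inverse-Gamma(18/5, 443/8)
obs 5: x=5 → posterior Inverse-Gamma(41/10, 767/8)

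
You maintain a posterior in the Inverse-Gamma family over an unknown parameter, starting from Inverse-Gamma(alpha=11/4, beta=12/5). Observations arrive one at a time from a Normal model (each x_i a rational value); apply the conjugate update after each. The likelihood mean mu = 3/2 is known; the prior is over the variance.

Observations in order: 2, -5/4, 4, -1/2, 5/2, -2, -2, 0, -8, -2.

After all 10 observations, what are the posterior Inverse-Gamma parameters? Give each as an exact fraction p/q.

alpha=31/4, beta=12249/160

obs 1: x=2 → posterior Inverse-Gamma(13/4, 101/40)
obs 2: x=-5/4 → posterior Inverse-Gamma(15/4, 1009/160)
obs 3: x=4 → posterior Inverse-Gamma(17/4, 1509/160)
obs 4: x=-1/2 → posterior Inverse-Gamma(19/4, 1829/160)
obs 5: x=5/2 → posterior Inverse-Gamma(21/4, 1909/160)
obs 6: x=-2 → posterior Inverse-Gamma(23/4, 2889/160)
obs 7: x=-2 → posterior Inverse-Gamma(25/4, 3869/160)
obs 8: x=0 → posterior Inverse-Gamma(27/4, 4049/160)
obs 9: x=-8 → posterior Inverse-Gamma(29/4, 11269/160)
obs 10: x=-2 → posterior Inverse-Gamma(31/4, 12249/160)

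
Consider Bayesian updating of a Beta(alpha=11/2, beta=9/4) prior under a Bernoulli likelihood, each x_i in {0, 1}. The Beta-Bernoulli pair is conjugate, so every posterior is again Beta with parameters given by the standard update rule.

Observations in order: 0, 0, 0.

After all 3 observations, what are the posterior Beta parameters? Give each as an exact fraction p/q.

alpha=11/2, beta=21/4

obs 1: x=0 → posterior Beta(11/2, 13/4)
obs 2: x=0 → posterior Beta(11/2, 17/4)
obs 3: x=0 → posterior Beta(11/2, 21/4)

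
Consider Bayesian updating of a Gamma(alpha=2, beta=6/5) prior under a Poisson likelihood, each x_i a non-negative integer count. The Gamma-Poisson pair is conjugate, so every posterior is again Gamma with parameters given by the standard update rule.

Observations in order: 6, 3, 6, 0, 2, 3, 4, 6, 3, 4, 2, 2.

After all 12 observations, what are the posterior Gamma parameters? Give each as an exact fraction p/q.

alpha=43, beta=66/5

obs 1: x=6 → posterior Gamma(8, 11/5)
obs 2: x=3 → posterior Gamma(11, 16/5)
obs 3: x=6 → posterior Gamma(17, 21/5)
obs 4: x=0 → posterior Gamma(17, 26/5)
obs 5: x=2 → posterior Gamma(19, 31/5)
obs 6: x=3 → posterior Gamma(22, 36/5)
obs 7: x=4 → posterior Gamma(26, 41/5)
obs 8: x=6 → posterior Gamma(32, 46/5)
obs 9: x=3 → posterior Gamma(35, 51/5)
obs 10: x=4 → posterior Gamma(39, 56/5)
obs 11: x=2 → posterior Gamma(41, 61/5)
obs 12: x=2 → posterior Gamma(43, 66/5)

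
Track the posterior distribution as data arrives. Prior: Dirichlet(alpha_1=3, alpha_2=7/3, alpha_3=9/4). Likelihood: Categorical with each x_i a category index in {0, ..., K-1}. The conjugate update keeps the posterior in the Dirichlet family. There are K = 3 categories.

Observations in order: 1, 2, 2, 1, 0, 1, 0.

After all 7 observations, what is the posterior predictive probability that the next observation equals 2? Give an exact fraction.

51/175

obs 1: x=1 → posterior Dirichlet(3, 10/3, 9/4)
obs 2: x=2 → posterior Dirichlet(3, 10/3, 13/4)
obs 3: x=2 → posterior Dirichlet(3, 10/3, 17/4)
obs 4: x=1 → posterior Dirichlet(3, 13/3, 17/4)
obs 5: x=0 → posterior Dirichlet(4, 13/3, 17/4)
obs 6: x=1 → posterior Dirichlet(4, 16/3, 17/4)
obs 7: x=0 → posterior Dirichlet(5, 16/3, 17/4)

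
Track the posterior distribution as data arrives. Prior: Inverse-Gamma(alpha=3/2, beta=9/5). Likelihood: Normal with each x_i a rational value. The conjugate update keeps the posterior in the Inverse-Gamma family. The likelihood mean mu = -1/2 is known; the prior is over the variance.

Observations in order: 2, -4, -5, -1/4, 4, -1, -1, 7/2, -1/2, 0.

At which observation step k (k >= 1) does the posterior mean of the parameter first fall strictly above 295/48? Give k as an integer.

k = 2

obs 1: x=2 → posterior Inverse-Gamma(2, 197/40)
obs 2: x=-4 → posterior Inverse-Gamma(5/2, 221/20)
obs 3: x=-5 → posterior Inverse-Gamma(3, 847/40)
obs 4: x=-1/4 → posterior Inverse-Gamma(7/2, 3393/160)
obs 5: x=4 → posterior Inverse-Gamma(4, 5013/160)
obs 6: x=-1 → posterior Inverse-Gamma(9/2, 5033/160)
obs 7: x=-1 → posterior Inverse-Gamma(5, 5053/160)
obs 8: x=7/2 → posterior Inverse-Gamma(11/2, 6333/160)
obs 9: x=-1/2 → posterior Inverse-Gamma(6, 6333/160)
obs 10: x=0 → posterior Inverse-Gamma(13/2, 6353/160)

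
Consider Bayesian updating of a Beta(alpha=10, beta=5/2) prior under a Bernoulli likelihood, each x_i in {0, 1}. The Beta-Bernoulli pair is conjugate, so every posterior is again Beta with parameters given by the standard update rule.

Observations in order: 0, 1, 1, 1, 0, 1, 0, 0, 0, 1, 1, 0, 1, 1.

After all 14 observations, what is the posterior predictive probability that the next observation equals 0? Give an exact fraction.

obs 1: x=0 → posterior Beta(10, 7/2)
obs 2: x=1 → posterior Beta(11, 7/2)
obs 3: x=1 → posterior Beta(12, 7/2)
obs 4: x=1 → posterior Beta(13, 7/2)
obs 5: x=0 → posterior Beta(13, 9/2)
obs 6: x=1 → posterior Beta(14, 9/2)
obs 7: x=0 → posterior Beta(14, 11/2)
obs 8: x=0 → posterior Beta(14, 13/2)
obs 9: x=0 → posterior Beta(14, 15/2)
obs 10: x=1 → posterior Beta(15, 15/2)
obs 11: x=1 → posterior Beta(16, 15/2)
obs 12: x=0 → posterior Beta(16, 17/2)
obs 13: x=1 → posterior Beta(17, 17/2)
obs 14: x=1 → posterior Beta(18, 17/2)

17/53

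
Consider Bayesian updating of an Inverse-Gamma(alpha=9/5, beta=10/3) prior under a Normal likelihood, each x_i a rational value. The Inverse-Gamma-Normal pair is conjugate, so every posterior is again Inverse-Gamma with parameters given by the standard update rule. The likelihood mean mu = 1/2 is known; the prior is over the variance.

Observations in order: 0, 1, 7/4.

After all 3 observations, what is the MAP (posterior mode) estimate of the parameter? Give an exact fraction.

obs 1: x=0 → posterior Inverse-Gamma(23/10, 83/24)
obs 2: x=1 → posterior Inverse-Gamma(14/5, 43/12)
obs 3: x=7/4 → posterior Inverse-Gamma(33/10, 419/96)

2095/2064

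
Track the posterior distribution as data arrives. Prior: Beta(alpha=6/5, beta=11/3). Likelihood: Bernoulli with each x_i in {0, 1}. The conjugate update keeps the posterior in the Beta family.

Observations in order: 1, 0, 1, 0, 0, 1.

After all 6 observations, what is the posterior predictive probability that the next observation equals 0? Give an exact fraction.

100/163

obs 1: x=1 → posterior Beta(11/5, 11/3)
obs 2: x=0 → posterior Beta(11/5, 14/3)
obs 3: x=1 → posterior Beta(16/5, 14/3)
obs 4: x=0 → posterior Beta(16/5, 17/3)
obs 5: x=0 → posterior Beta(16/5, 20/3)
obs 6: x=1 → posterior Beta(21/5, 20/3)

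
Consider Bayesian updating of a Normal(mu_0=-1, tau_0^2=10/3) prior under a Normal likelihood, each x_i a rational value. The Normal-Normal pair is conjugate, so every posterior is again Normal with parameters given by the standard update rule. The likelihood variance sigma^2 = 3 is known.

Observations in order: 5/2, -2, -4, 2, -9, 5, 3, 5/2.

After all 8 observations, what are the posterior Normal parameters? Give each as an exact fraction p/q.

obs 1: x=5/2 → posterior Normal(16/19, 30/19)
obs 2: x=-2 → posterior Normal(-4/29, 30/29)
obs 3: x=-4 → posterior Normal(-44/39, 10/13)
obs 4: x=2 → posterior Normal(-24/49, 30/49)
obs 5: x=-9 → posterior Normal(-114/59, 30/59)
obs 6: x=5 → posterior Normal(-64/69, 10/23)
obs 7: x=3 → posterior Normal(-34/79, 30/79)
obs 8: x=5/2 → posterior Normal(-9/89, 30/89)

mu_0=-9/89, tau_0^2=30/89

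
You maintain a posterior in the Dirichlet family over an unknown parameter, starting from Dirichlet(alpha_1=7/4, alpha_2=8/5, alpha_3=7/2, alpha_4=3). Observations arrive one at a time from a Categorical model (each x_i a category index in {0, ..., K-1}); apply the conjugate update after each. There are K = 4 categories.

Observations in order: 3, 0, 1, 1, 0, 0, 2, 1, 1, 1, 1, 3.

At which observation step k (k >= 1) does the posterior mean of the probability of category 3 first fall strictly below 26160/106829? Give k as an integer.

k = 7

obs 1: x=3 → posterior Dirichlet(7/4, 8/5, 7/2, 4)
obs 2: x=0 → posterior Dirichlet(11/4, 8/5, 7/2, 4)
obs 3: x=1 → posterior Dirichlet(11/4, 13/5, 7/2, 4)
obs 4: x=1 → posterior Dirichlet(11/4, 18/5, 7/2, 4)
obs 5: x=0 → posterior Dirichlet(15/4, 18/5, 7/2, 4)
obs 6: x=0 → posterior Dirichlet(19/4, 18/5, 7/2, 4)
obs 7: x=2 → posterior Dirichlet(19/4, 18/5, 9/2, 4)
obs 8: x=1 → posterior Dirichlet(19/4, 23/5, 9/2, 4)
obs 9: x=1 → posterior Dirichlet(19/4, 28/5, 9/2, 4)
obs 10: x=1 → posterior Dirichlet(19/4, 33/5, 9/2, 4)
obs 11: x=1 → posterior Dirichlet(19/4, 38/5, 9/2, 4)
obs 12: x=3 → posterior Dirichlet(19/4, 38/5, 9/2, 5)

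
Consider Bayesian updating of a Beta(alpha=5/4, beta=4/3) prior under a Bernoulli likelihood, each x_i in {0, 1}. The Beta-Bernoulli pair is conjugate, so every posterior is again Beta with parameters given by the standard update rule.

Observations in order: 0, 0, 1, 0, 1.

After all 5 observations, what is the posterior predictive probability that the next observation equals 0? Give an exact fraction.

4/7

obs 1: x=0 → posterior Beta(5/4, 7/3)
obs 2: x=0 → posterior Beta(5/4, 10/3)
obs 3: x=1 → posterior Beta(9/4, 10/3)
obs 4: x=0 → posterior Beta(9/4, 13/3)
obs 5: x=1 → posterior Beta(13/4, 13/3)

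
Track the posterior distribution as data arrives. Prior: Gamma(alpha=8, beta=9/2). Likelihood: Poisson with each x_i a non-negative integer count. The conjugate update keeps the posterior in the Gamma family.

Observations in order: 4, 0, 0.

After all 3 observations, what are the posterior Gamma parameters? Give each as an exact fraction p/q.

obs 1: x=4 → posterior Gamma(12, 11/2)
obs 2: x=0 → posterior Gamma(12, 13/2)
obs 3: x=0 → posterior Gamma(12, 15/2)

alpha=12, beta=15/2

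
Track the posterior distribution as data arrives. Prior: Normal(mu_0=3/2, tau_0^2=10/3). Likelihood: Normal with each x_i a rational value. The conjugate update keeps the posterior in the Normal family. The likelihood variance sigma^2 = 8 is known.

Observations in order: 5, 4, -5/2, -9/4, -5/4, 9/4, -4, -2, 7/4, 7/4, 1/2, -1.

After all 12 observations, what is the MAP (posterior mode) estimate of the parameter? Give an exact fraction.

13/32

obs 1: x=5 → posterior Normal(43/17, 40/17)
obs 2: x=4 → posterior Normal(63/22, 20/11)
obs 3: x=-5/2 → posterior Normal(101/54, 40/27)
obs 4: x=-9/4 → posterior Normal(157/128, 5/4)
obs 5: x=-5/4 → posterior Normal(33/37, 40/37)
obs 6: x=9/4 → posterior Normal(59/56, 20/21)
obs 7: x=-4 → posterior Normal(97/188, 40/47)
obs 8: x=-2 → posterior Normal(57/208, 10/13)
obs 9: x=7/4 → posterior Normal(23/57, 40/57)
obs 10: x=7/4 → posterior Normal(127/248, 20/31)
obs 11: x=1/2 → posterior Normal(137/268, 40/67)
obs 12: x=-1 → posterior Normal(13/32, 5/9)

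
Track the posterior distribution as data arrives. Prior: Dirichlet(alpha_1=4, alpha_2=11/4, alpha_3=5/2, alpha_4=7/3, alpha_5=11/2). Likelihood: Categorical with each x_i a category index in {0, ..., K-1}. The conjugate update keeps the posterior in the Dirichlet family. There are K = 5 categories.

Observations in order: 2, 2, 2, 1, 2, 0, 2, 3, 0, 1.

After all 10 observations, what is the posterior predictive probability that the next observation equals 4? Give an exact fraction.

obs 1: x=2 → posterior Dirichlet(4, 11/4, 7/2, 7/3, 11/2)
obs 2: x=2 → posterior Dirichlet(4, 11/4, 9/2, 7/3, 11/2)
obs 3: x=2 → posterior Dirichlet(4, 11/4, 11/2, 7/3, 11/2)
obs 4: x=1 → posterior Dirichlet(4, 15/4, 11/2, 7/3, 11/2)
obs 5: x=2 → posterior Dirichlet(4, 15/4, 13/2, 7/3, 11/2)
obs 6: x=0 → posterior Dirichlet(5, 15/4, 13/2, 7/3, 11/2)
obs 7: x=2 → posterior Dirichlet(5, 15/4, 15/2, 7/3, 11/2)
obs 8: x=3 → posterior Dirichlet(5, 15/4, 15/2, 10/3, 11/2)
obs 9: x=0 → posterior Dirichlet(6, 15/4, 15/2, 10/3, 11/2)
obs 10: x=1 → posterior Dirichlet(6, 19/4, 15/2, 10/3, 11/2)

66/325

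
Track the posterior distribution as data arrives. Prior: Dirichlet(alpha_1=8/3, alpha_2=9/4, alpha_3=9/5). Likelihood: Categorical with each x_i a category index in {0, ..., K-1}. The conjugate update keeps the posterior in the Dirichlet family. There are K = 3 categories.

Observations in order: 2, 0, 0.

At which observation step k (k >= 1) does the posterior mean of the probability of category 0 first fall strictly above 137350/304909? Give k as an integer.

k = 3

obs 1: x=2 → posterior Dirichlet(8/3, 9/4, 14/5)
obs 2: x=0 → posterior Dirichlet(11/3, 9/4, 14/5)
obs 3: x=0 → posterior Dirichlet(14/3, 9/4, 14/5)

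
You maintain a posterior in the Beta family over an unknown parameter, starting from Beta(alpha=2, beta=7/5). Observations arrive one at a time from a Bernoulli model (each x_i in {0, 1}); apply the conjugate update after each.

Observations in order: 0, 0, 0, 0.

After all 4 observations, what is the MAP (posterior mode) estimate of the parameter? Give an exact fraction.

5/27

obs 1: x=0 → posterior Beta(2, 12/5)
obs 2: x=0 → posterior Beta(2, 17/5)
obs 3: x=0 → posterior Beta(2, 22/5)
obs 4: x=0 → posterior Beta(2, 27/5)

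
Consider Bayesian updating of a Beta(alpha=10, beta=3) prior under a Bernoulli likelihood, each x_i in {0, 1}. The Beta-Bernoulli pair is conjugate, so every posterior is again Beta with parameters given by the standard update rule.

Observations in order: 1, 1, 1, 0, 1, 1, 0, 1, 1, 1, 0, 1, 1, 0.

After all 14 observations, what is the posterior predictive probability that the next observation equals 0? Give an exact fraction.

obs 1: x=1 → posterior Beta(11, 3)
obs 2: x=1 → posterior Beta(12, 3)
obs 3: x=1 → posterior Beta(13, 3)
obs 4: x=0 → posterior Beta(13, 4)
obs 5: x=1 → posterior Beta(14, 4)
obs 6: x=1 → posterior Beta(15, 4)
obs 7: x=0 → posterior Beta(15, 5)
obs 8: x=1 → posterior Beta(16, 5)
obs 9: x=1 → posterior Beta(17, 5)
obs 10: x=1 → posterior Beta(18, 5)
obs 11: x=0 → posterior Beta(18, 6)
obs 12: x=1 → posterior Beta(19, 6)
obs 13: x=1 → posterior Beta(20, 6)
obs 14: x=0 → posterior Beta(20, 7)

7/27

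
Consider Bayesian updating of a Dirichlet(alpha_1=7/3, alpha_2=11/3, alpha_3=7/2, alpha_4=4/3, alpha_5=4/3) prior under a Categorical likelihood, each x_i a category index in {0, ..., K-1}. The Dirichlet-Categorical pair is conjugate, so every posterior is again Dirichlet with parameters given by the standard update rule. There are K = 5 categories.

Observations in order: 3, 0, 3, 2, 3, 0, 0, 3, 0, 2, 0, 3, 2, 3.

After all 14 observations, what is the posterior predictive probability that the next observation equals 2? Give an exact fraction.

obs 1: x=3 → posterior Dirichlet(7/3, 11/3, 7/2, 7/3, 4/3)
obs 2: x=0 → posterior Dirichlet(10/3, 11/3, 7/2, 7/3, 4/3)
obs 3: x=3 → posterior Dirichlet(10/3, 11/3, 7/2, 10/3, 4/3)
obs 4: x=2 → posterior Dirichlet(10/3, 11/3, 9/2, 10/3, 4/3)
obs 5: x=3 → posterior Dirichlet(10/3, 11/3, 9/2, 13/3, 4/3)
obs 6: x=0 → posterior Dirichlet(13/3, 11/3, 9/2, 13/3, 4/3)
obs 7: x=0 → posterior Dirichlet(16/3, 11/3, 9/2, 13/3, 4/3)
obs 8: x=3 → posterior Dirichlet(16/3, 11/3, 9/2, 16/3, 4/3)
obs 9: x=0 → posterior Dirichlet(19/3, 11/3, 9/2, 16/3, 4/3)
obs 10: x=2 → posterior Dirichlet(19/3, 11/3, 11/2, 16/3, 4/3)
obs 11: x=0 → posterior Dirichlet(22/3, 11/3, 11/2, 16/3, 4/3)
obs 12: x=3 → posterior Dirichlet(22/3, 11/3, 11/2, 19/3, 4/3)
obs 13: x=2 → posterior Dirichlet(22/3, 11/3, 13/2, 19/3, 4/3)
obs 14: x=3 → posterior Dirichlet(22/3, 11/3, 13/2, 22/3, 4/3)

39/157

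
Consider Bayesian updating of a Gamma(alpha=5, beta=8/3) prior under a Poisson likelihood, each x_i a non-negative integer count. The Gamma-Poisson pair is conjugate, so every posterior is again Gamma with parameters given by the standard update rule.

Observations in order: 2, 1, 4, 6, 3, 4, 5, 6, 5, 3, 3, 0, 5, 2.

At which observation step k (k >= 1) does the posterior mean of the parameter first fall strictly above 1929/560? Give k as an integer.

k = 9

obs 1: x=2 → posterior Gamma(7, 11/3)
obs 2: x=1 → posterior Gamma(8, 14/3)
obs 3: x=4 → posterior Gamma(12, 17/3)
obs 4: x=6 → posterior Gamma(18, 20/3)
obs 5: x=3 → posterior Gamma(21, 23/3)
obs 6: x=4 → posterior Gamma(25, 26/3)
obs 7: x=5 → posterior Gamma(30, 29/3)
obs 8: x=6 → posterior Gamma(36, 32/3)
obs 9: x=5 → posterior Gamma(41, 35/3)
obs 10: x=3 → posterior Gamma(44, 38/3)
obs 11: x=3 → posterior Gamma(47, 41/3)
obs 12: x=0 → posterior Gamma(47, 44/3)
obs 13: x=5 → posterior Gamma(52, 47/3)
obs 14: x=2 → posterior Gamma(54, 50/3)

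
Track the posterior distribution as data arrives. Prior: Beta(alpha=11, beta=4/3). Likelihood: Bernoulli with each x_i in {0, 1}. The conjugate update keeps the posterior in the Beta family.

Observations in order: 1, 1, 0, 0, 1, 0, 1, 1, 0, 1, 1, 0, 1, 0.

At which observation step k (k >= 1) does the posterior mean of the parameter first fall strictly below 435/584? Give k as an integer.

k = 12

obs 1: x=1 → posterior Beta(12, 4/3)
obs 2: x=1 → posterior Beta(13, 4/3)
obs 3: x=0 → posterior Beta(13, 7/3)
obs 4: x=0 → posterior Beta(13, 10/3)
obs 5: x=1 → posterior Beta(14, 10/3)
obs 6: x=0 → posterior Beta(14, 13/3)
obs 7: x=1 → posterior Beta(15, 13/3)
obs 8: x=1 → posterior Beta(16, 13/3)
obs 9: x=0 → posterior Beta(16, 16/3)
obs 10: x=1 → posterior Beta(17, 16/3)
obs 11: x=1 → posterior Beta(18, 16/3)
obs 12: x=0 → posterior Beta(18, 19/3)
obs 13: x=1 → posterior Beta(19, 19/3)
obs 14: x=0 → posterior Beta(19, 22/3)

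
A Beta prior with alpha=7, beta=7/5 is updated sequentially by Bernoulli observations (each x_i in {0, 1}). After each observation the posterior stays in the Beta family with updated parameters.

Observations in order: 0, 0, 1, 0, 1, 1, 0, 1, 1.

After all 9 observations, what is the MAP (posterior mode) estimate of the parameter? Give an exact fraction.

5/7

obs 1: x=0 → posterior Beta(7, 12/5)
obs 2: x=0 → posterior Beta(7, 17/5)
obs 3: x=1 → posterior Beta(8, 17/5)
obs 4: x=0 → posterior Beta(8, 22/5)
obs 5: x=1 → posterior Beta(9, 22/5)
obs 6: x=1 → posterior Beta(10, 22/5)
obs 7: x=0 → posterior Beta(10, 27/5)
obs 8: x=1 → posterior Beta(11, 27/5)
obs 9: x=1 → posterior Beta(12, 27/5)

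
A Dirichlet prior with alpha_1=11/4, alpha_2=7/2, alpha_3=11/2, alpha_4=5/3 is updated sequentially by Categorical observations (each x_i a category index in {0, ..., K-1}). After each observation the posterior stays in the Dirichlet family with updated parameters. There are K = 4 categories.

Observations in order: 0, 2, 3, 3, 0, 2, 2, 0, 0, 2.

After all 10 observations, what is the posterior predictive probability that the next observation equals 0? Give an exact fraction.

81/281

obs 1: x=0 → posterior Dirichlet(15/4, 7/2, 11/2, 5/3)
obs 2: x=2 → posterior Dirichlet(15/4, 7/2, 13/2, 5/3)
obs 3: x=3 → posterior Dirichlet(15/4, 7/2, 13/2, 8/3)
obs 4: x=3 → posterior Dirichlet(15/4, 7/2, 13/2, 11/3)
obs 5: x=0 → posterior Dirichlet(19/4, 7/2, 13/2, 11/3)
obs 6: x=2 → posterior Dirichlet(19/4, 7/2, 15/2, 11/3)
obs 7: x=2 → posterior Dirichlet(19/4, 7/2, 17/2, 11/3)
obs 8: x=0 → posterior Dirichlet(23/4, 7/2, 17/2, 11/3)
obs 9: x=0 → posterior Dirichlet(27/4, 7/2, 17/2, 11/3)
obs 10: x=2 → posterior Dirichlet(27/4, 7/2, 19/2, 11/3)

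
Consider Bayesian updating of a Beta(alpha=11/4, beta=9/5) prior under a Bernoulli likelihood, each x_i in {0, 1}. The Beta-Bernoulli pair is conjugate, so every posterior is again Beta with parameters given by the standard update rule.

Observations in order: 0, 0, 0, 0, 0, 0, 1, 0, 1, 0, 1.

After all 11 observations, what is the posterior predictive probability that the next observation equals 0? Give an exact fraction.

obs 1: x=0 → posterior Beta(11/4, 14/5)
obs 2: x=0 → posterior Beta(11/4, 19/5)
obs 3: x=0 → posterior Beta(11/4, 24/5)
obs 4: x=0 → posterior Beta(11/4, 29/5)
obs 5: x=0 → posterior Beta(11/4, 34/5)
obs 6: x=0 → posterior Beta(11/4, 39/5)
obs 7: x=1 → posterior Beta(15/4, 39/5)
obs 8: x=0 → posterior Beta(15/4, 44/5)
obs 9: x=1 → posterior Beta(19/4, 44/5)
obs 10: x=0 → posterior Beta(19/4, 49/5)
obs 11: x=1 → posterior Beta(23/4, 49/5)

196/311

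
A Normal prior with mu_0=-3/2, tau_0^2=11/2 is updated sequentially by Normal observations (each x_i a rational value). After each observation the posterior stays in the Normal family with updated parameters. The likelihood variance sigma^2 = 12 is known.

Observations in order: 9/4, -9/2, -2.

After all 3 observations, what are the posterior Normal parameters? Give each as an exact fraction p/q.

mu_0=-331/228, tau_0^2=44/19

obs 1: x=9/4 → posterior Normal(-9/28, 132/35)
obs 2: x=-9/2 → posterior Normal(-243/184, 66/23)
obs 3: x=-2 → posterior Normal(-331/228, 44/19)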